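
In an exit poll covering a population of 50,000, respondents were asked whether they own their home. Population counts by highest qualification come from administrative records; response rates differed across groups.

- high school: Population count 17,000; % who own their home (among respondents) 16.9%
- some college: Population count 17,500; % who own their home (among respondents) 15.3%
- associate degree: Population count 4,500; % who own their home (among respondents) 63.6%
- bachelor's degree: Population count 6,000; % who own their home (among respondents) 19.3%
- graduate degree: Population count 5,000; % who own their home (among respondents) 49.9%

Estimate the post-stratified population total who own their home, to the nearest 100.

12,100

Each cell contributes its population count × the respondent rate:
  high school: 17,000 × 16.9% = 2873
  some college: 17,500 × 15.3% = 2677.5
  associate degree: 4,500 × 63.6% = 2862
  bachelor's degree: 6,000 × 19.3% = 1158
  graduate degree: 5,000 × 49.9% = 2495
Estimated total = 12065.5 → 12,100.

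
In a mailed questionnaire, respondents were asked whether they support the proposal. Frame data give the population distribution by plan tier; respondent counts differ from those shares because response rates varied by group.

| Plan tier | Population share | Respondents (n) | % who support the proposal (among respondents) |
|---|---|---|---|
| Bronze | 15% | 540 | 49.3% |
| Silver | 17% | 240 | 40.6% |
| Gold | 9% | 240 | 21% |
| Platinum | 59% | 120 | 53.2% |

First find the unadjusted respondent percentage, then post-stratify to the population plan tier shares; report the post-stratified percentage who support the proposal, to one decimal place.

47.6%

Without adjustment, the pooled respondent share is:
  (540/1140)×49.3 + (240/1140)×40.6 + (240/1140)×21 + (120/1140)×53.2 = 41.9211%
Reweighting by population plan tier shares:
  0.15×49.3 + 0.17×40.6 + 0.09×21 + 0.59×53.2 = 47.575%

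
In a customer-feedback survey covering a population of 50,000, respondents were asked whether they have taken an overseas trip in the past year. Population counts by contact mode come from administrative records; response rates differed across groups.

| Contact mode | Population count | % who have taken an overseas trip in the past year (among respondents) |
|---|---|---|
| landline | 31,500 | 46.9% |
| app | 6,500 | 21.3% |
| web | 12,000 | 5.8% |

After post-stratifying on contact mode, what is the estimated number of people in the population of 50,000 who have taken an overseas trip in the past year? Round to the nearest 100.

Each cell contributes its population count × the respondent rate:
  landline: 31,500 × 46.9% = 14773.5
  app: 6,500 × 21.3% = 1384.5
  web: 12,000 × 5.8% = 696
Estimated total = 16,854 → 16,900.

16,900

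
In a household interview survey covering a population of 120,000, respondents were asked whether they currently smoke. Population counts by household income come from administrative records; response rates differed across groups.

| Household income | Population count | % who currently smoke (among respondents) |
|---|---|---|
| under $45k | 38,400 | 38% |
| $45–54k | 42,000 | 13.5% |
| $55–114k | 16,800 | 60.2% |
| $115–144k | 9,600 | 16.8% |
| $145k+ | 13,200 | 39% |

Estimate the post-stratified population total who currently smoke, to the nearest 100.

Each cell contributes its population count × the respondent rate:
  under $45k: 38,400 × 38% = 14,592
  $45–54k: 42,000 × 13.5% = 5670
  $55–114k: 16,800 × 60.2% = 10113.6
  $115–144k: 9,600 × 16.8% = 1612.8
  $145k+: 13,200 × 39% = 5148
Estimated total = 37136.4 → 37,100.

37,100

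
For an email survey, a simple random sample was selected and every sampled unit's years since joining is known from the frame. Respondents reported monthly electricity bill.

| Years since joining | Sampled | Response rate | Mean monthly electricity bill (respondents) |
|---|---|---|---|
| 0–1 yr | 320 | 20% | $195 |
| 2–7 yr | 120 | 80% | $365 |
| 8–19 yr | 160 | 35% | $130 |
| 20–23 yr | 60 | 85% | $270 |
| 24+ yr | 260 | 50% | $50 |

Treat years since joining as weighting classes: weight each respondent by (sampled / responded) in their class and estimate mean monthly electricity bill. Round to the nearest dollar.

$170

Each respondent's weight = sampled/responded in their class; summing within a class gives n_sampled, so:
  0–1 yr: 320 × 195 = 62,400
  2–7 yr: 120 × 365 = 43,800
  8–19 yr: 160 × 130 = 20,800
  20–23 yr: 60 × 270 = 16,200
  24+ yr: 260 × 50 = 13,000
Adjusted estimate = 156,200 / 920 = 169.783 → $170.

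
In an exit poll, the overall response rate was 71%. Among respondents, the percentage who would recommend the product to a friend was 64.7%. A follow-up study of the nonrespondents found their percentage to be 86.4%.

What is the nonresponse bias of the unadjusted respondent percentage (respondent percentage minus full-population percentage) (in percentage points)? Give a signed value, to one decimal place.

-6.3 percentage points

Nonresponse fraction = 1 − 0.71 = 0.29.
Bias = (nonresponse fraction) × (respondent percentage − nonrespondent percentage)
     = 0.29 × (64.7 − 86.4) = 0.29 × -21.7 = -6.293.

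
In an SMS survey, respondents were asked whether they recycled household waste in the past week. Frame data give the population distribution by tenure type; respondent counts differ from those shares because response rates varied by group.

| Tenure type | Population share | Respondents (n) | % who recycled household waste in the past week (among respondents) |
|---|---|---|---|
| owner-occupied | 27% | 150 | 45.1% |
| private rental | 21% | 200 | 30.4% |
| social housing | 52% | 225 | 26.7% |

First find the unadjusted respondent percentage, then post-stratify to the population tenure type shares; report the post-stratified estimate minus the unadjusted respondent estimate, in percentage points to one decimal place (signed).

-0.3 percentage points

Unadjusted (pooled respondent) estimate weights by respondent counts:
  (150/575)×45.1 + (200/575)×30.4 + (225/575)×26.7 = 32.787%
Post-stratifying to population shares instead:
  0.27×45.1 + 0.21×30.4 + 0.52×26.7 = 32.445%
Difference = 32.445 − 32.787 = -0.342 pp.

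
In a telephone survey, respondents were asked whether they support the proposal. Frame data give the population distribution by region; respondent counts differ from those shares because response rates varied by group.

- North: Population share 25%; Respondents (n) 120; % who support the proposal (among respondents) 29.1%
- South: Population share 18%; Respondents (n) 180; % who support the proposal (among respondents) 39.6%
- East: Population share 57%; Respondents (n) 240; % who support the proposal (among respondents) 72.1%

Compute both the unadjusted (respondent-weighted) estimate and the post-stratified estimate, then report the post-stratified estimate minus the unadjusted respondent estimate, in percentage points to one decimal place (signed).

+3.8 percentage points

Naive respondent-only estimate (weights = respondent counts):
  (120/540)×29.1 + (180/540)×39.6 + (240/540)×72.1 = 51.7111%
Post-stratified estimate weights by population shares:
  0.25×29.1 + 0.18×39.6 + 0.57×72.1 = 55.5%
Difference = 55.5 − 51.7111 = 3.7889 pp.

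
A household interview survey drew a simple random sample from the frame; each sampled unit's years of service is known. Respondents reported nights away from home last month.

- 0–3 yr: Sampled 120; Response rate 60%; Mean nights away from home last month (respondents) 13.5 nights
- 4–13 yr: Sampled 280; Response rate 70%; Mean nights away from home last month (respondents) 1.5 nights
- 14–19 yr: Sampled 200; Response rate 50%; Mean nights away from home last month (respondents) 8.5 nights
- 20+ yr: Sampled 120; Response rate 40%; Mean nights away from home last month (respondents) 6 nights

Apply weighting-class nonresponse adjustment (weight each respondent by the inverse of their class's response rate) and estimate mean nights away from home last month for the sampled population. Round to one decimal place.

Weighting each respondent by the inverse class response rate inflates each class back to its sampled size, so the class weight is n_sampled:
  0–3 yr: 120 × 13.5 = 1620
  4–13 yr: 280 × 1.5 = 420
  14–19 yr: 200 × 8.5 = 1700
  20+ yr: 120 × 6 = 720
Adjusted estimate = 4460 / 720 = 6.19444 → 6.2.

6.2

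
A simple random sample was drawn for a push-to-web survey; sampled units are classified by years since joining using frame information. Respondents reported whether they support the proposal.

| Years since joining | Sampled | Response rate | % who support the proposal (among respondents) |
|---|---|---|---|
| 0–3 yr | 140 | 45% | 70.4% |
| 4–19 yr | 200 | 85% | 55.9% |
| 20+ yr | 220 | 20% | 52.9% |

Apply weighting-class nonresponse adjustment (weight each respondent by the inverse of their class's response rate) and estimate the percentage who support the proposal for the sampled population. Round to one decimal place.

With weight = n_sampled/n_responded per class, the weighted class total is n_sampled:
  0–3 yr: 140 × 70.4 = 9856
  4–19 yr: 200 × 55.9 = 11,180
  20+ yr: 220 × 52.9 = 11,638
Adjusted estimate = 32,674 / 560 = 58.3464 → 58.3%.

58.3%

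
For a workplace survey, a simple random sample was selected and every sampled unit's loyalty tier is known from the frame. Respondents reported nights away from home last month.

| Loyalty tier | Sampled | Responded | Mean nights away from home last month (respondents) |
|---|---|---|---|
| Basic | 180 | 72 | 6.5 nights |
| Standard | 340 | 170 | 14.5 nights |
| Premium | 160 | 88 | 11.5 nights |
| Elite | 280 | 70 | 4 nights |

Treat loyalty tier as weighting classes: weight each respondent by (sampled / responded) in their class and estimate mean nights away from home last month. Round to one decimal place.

Response rates by class: Basic 72/180 = 40%, Standard 170/340 = 50%, Premium 88/160 = 55%, Elite 70/280 = 25%.
With weight = n_sampled/n_responded per class, the weighted class total is n_sampled:
  Basic: 180 × 6.5 = 1170
  Standard: 340 × 14.5 = 4930
  Premium: 160 × 11.5 = 1840
  Elite: 280 × 4 = 1120
Adjusted estimate = 9060 / 960 = 9.4375 → 9.4.

9.4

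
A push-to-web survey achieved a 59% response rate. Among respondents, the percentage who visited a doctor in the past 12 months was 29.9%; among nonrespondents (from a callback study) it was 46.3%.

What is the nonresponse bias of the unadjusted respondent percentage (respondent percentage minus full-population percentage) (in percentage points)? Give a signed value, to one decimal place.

-6.7 percentage points

Nonresponse fraction = 1 − 0.59 = 0.41.
Bias = (nonresponse fraction) × (respondent percentage − nonrespondent percentage)
     = 0.41 × (29.9 − 46.3) = 0.41 × -16.4 = -6.724.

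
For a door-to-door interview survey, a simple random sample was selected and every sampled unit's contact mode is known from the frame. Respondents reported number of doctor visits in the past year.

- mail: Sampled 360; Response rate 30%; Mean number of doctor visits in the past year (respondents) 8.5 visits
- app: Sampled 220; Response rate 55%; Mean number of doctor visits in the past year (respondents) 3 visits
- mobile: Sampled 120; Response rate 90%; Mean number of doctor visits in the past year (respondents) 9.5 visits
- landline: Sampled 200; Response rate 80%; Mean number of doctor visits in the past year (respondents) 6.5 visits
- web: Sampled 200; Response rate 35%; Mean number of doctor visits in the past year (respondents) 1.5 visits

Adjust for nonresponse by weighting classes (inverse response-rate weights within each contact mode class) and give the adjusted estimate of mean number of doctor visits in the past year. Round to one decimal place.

Inverse-response-rate weighting restores each class to its sampled count, so class totals weight by n_sampled:
  mail: 360 × 8.5 = 3060
  app: 220 × 3 = 660
  mobile: 120 × 9.5 = 1140
  landline: 200 × 6.5 = 1300
  web: 200 × 1.5 = 300
Adjusted estimate = 6460 / 1,100 = 5.87273 → 5.9.

5.9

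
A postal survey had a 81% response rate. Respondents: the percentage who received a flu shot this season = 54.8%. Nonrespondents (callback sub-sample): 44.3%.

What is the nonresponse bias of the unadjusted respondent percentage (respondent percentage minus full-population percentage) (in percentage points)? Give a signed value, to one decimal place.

+2.0 percentage points

Nonresponse fraction = 1 − 0.81 = 0.19.
Bias = (nonresponse fraction) × (respondent percentage − nonrespondent percentage)
     = 0.19 × (54.8 − 44.3) = 0.19 × 10.5 = 1.995.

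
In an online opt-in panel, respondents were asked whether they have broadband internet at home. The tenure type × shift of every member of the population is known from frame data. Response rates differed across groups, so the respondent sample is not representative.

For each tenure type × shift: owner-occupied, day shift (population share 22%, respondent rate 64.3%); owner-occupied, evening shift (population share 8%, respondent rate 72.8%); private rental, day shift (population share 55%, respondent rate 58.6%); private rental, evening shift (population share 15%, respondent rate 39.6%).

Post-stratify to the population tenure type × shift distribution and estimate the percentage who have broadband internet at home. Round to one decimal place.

58.1%

Post-stratification weights by population share, not respondent share:
  owner-occupied, day shift: 0.22 × 64.3 = 14.146
  owner-occupied, evening shift: 0.08 × 72.8 = 5.824
  private rental, day shift: 0.55 × 58.6 = 32.23
  private rental, evening shift: 0.15 × 39.6 = 5.94
Post-stratified estimate = 58.14 → 58.1%.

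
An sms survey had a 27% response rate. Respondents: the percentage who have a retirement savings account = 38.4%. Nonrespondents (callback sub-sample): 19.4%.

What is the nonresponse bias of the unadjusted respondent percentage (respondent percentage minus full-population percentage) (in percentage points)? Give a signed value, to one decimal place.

Nonresponse fraction = 1 − 0.27 = 0.73.
Bias = (nonresponse fraction) × (respondent percentage − nonrespondent percentage)
     = 0.73 × (38.4 − 19.4) = 0.73 × 19 = 13.87.

+13.9 percentage points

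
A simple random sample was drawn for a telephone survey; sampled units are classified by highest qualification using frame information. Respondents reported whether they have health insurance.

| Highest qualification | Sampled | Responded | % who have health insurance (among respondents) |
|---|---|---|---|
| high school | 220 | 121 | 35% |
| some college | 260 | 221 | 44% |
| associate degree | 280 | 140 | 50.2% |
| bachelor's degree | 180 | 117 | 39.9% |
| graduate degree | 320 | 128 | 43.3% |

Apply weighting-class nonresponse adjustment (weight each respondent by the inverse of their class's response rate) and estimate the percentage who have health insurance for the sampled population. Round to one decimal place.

43.0%

Response rates by class: high school 121/220 = 55%, some college 221/260 = 85%, associate degree 140/280 = 50%, bachelor's degree 117/180 = 65%, graduate degree 128/320 = 40%.
Each respondent's weight = sampled/responded in their class; summing within a class gives n_sampled, so:
  high school: 220 × 35 = 7700
  some college: 260 × 44 = 11,440
  associate degree: 280 × 50.2 = 14,056
  bachelor's degree: 180 × 39.9 = 7182
  graduate degree: 320 × 43.3 = 13,856
Adjusted estimate = 54,234 / 1,260 = 43.0429 → 43.0%.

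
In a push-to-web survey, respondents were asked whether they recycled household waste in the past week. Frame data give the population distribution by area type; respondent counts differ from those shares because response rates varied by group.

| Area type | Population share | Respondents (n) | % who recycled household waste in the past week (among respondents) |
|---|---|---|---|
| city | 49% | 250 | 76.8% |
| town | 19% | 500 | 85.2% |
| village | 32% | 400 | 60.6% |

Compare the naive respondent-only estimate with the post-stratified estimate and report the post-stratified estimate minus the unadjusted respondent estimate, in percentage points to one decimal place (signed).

Without adjustment, the pooled respondent share is:
  (250/1150)×76.8 + (500/1150)×85.2 + (400/1150)×60.6 = 74.8174%
Post-stratifying to population shares instead:
  0.49×76.8 + 0.19×85.2 + 0.32×60.6 = 73.212%
Difference = 73.212 − 74.8174 = -1.6054 pp.

-1.6 percentage points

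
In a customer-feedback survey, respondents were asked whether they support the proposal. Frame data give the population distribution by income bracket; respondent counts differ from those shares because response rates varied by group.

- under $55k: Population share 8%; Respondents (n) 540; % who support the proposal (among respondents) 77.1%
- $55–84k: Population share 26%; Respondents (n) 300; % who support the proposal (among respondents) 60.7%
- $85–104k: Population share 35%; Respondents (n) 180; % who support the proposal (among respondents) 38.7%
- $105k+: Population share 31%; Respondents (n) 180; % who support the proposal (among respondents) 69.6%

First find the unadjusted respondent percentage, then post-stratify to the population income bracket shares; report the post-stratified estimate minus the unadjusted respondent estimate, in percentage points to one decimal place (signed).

-9.0 percentage points

Without adjustment, the pooled respondent share is:
  (540/1200)×77.1 + (300/1200)×60.7 + (180/1200)×38.7 + (180/1200)×69.6 = 66.115%
Post-stratified estimate weights by population shares:
  0.08×77.1 + 0.26×60.7 + 0.35×38.7 + 0.31×69.6 = 57.071%
Difference = 57.071 − 66.115 = -9.044 pp.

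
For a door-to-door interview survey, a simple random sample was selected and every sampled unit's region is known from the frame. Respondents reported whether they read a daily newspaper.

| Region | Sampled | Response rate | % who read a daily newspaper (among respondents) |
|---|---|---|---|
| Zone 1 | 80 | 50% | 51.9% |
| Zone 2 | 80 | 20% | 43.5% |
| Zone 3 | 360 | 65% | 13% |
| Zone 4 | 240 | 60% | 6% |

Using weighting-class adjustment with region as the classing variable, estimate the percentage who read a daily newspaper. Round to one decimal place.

18.1%

Each respondent's weight = sampled/responded in their class; summing within a class gives n_sampled, so:
  Zone 1: 80 × 51.9 = 4152
  Zone 2: 80 × 43.5 = 3480
  Zone 3: 360 × 13 = 4680
  Zone 4: 240 × 6 = 1440
Adjusted estimate = 13,752 / 760 = 18.0947 → 18.1%.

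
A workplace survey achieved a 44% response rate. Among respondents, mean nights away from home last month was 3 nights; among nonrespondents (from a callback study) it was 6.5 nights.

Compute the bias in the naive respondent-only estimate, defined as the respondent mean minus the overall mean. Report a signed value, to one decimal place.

-2.0

Nonresponse fraction = 1 − 0.44 = 0.56.
Bias = (nonresponse fraction) × (respondent mean − nonrespondent mean)
     = 0.56 × (3 − 6.5) = 0.56 × -3.5 = -1.96.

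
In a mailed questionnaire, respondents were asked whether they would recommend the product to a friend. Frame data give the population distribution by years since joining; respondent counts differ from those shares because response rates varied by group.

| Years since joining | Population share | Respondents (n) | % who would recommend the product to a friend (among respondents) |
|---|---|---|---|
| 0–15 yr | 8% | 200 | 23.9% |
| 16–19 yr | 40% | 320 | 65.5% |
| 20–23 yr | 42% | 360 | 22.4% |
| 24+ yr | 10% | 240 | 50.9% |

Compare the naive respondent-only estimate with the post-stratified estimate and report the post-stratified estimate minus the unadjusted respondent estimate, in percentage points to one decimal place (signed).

+1.5 percentage points

Naive respondent-only estimate (weights = respondent counts):
  (200/1120)×23.9 + (320/1120)×65.5 + (360/1120)×22.4 + (240/1120)×50.9 = 41.0893%
Post-stratified estimate weights by population shares:
  0.08×23.9 + 0.4×65.5 + 0.42×22.4 + 0.1×50.9 = 42.61%
Difference = 42.61 − 41.0893 = 1.5207 pp.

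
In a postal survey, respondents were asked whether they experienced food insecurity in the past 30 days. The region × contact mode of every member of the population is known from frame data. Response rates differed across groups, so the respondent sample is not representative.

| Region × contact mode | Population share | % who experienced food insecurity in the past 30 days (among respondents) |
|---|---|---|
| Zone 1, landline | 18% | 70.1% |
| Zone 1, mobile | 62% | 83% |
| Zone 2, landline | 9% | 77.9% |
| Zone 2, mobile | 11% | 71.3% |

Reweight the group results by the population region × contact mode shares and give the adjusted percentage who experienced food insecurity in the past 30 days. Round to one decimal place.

Each cell contributes population-share × respondent value:
  Zone 1, landline: 0.18 × 70.1 = 12.618
  Zone 1, mobile: 0.62 × 83 = 51.46
  Zone 2, landline: 0.09 × 77.9 = 7.011
  Zone 2, mobile: 0.11 × 71.3 = 7.843
Post-stratified estimate = 78.932 → 78.9%.

78.9%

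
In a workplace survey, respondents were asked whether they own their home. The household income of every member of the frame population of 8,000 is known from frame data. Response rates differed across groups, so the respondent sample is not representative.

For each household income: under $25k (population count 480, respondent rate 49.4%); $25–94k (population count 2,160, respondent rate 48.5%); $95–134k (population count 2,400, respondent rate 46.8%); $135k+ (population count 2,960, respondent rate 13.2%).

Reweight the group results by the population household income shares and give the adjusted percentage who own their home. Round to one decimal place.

Reweight to the known household income distribution:
  under $25k: (480/8,000) × 49.4 = 2.964
  $25–94k: (2,160/8,000) × 48.5 = 13.095
  $95–134k: (2,400/8,000) × 46.8 = 14.04
  $135k+: (2,960/8,000) × 13.2 = 4.884
Post-stratified estimate = 34.983 → 35.0%.

35.0%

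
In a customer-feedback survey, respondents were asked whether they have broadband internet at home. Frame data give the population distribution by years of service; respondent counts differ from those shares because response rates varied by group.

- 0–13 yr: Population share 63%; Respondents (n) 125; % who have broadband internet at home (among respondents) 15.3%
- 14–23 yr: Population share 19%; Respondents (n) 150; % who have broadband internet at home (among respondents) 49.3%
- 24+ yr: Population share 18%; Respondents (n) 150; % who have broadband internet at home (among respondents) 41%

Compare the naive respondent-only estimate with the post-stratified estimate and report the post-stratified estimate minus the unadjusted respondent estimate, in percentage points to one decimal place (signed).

-10.0 percentage points

Unadjusted (pooled respondent) estimate weights by respondent counts:
  (125/425)×15.3 + (150/425)×49.3 + (150/425)×41 = 36.3706%
Post-stratifying to population shares instead:
  0.63×15.3 + 0.19×49.3 + 0.18×41 = 26.386%
Difference = 26.386 − 36.3706 = -9.9846 pp.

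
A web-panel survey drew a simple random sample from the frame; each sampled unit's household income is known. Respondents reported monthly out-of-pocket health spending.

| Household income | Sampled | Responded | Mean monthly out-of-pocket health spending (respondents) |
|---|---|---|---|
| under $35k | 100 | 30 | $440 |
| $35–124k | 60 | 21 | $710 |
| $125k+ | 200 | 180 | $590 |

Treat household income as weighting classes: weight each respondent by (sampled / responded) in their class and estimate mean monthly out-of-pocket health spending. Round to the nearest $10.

Response rates by class: under $35k 30/100 = 30%, $35–124k 21/60 = 35%, $125k+ 180/200 = 90%.
Weighting each respondent by the inverse class response rate inflates each class back to its sampled size, so the class weight is n_sampled:
  under $35k: 100 × 440 = 44,000
  $35–124k: 60 × 710 = 42,600
  $125k+: 200 × 590 = 118,000
Adjusted estimate = 204,600 / 360 = 568.333 → $570.

$570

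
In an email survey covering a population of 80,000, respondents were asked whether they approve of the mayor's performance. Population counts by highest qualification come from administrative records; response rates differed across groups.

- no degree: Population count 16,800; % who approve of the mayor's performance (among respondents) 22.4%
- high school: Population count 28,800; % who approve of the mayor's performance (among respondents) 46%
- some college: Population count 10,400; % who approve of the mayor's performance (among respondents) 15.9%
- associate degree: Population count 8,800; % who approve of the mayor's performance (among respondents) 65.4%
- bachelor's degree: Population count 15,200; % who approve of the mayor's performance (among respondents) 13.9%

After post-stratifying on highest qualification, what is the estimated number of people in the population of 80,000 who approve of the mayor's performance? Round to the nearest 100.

Each cell contributes its population count × the respondent rate:
  no degree: 16,800 × 22.4% = 3763.2
  high school: 28,800 × 46% = 13,248
  some college: 10,400 × 15.9% = 1653.6
  associate degree: 8,800 × 65.4% = 5755.2
  bachelor's degree: 15,200 × 13.9% = 2112.8
Estimated total = 26532.8 → 26,500.

26,500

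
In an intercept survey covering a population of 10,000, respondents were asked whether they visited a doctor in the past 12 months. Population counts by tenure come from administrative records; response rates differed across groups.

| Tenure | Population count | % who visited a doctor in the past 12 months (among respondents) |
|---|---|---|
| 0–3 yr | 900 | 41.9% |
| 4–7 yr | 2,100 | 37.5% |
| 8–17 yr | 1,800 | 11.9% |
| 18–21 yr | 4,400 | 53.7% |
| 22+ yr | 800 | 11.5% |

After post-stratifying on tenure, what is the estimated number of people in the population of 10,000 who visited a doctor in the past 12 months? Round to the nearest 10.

Estimated count per cell = population count × respondent percentage:
  0–3 yr: 900 × 41.9% = 377.1
  4–7 yr: 2,100 × 37.5% = 787.5
  8–17 yr: 1,800 × 11.9% = 214.2
  18–21 yr: 4,400 × 53.7% = 2362.8
  22+ yr: 800 × 11.5% = 92
Estimated total = 3833.6 → 3,830.

3,830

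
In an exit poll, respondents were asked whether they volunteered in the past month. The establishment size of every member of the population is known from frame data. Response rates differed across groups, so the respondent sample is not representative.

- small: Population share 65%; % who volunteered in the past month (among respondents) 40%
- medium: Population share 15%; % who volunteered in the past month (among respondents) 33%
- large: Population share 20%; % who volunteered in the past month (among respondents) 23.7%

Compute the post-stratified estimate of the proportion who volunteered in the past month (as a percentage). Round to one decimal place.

Reweight to the known establishment size distribution:
  small: 0.65 × 40 = 26
  medium: 0.15 × 33 = 4.95
  large: 0.2 × 23.7 = 4.74
Post-stratified estimate = 35.69 → 35.7%.

35.7%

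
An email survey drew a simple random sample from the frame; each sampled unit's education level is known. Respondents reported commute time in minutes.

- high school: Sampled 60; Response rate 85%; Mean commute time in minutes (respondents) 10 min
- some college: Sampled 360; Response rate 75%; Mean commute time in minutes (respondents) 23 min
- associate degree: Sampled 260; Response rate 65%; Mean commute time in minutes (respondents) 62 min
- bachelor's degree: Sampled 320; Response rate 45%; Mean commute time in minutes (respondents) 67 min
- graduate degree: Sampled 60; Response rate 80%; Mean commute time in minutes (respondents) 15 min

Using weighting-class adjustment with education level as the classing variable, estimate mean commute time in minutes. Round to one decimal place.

44.7

Inverse-response-rate weighting restores each class to its sampled count, so class totals weight by n_sampled:
  high school: 60 × 10 = 600
  some college: 360 × 23 = 8280
  associate degree: 260 × 62 = 16,120
  bachelor's degree: 320 × 67 = 21,440
  graduate degree: 60 × 15 = 900
Adjusted estimate = 47,340 / 1,060 = 44.6604 → 44.7.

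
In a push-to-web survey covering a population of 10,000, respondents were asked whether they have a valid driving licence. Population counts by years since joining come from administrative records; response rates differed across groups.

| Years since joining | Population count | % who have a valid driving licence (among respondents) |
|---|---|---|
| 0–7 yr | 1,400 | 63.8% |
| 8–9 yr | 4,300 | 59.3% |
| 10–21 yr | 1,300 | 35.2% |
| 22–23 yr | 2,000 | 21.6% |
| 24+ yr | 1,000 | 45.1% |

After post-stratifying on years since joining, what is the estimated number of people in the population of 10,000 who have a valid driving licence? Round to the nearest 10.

4,780

Apply each group's respondent rate to its population count:
  0–7 yr: 1,400 × 63.8% = 893.2
  8–9 yr: 4,300 × 59.3% = 2549.9
  10–21 yr: 1,300 × 35.2% = 457.6
  22–23 yr: 2,000 × 21.6% = 432
  24+ yr: 1,000 × 45.1% = 451
Estimated total = 4783.7 → 4,780.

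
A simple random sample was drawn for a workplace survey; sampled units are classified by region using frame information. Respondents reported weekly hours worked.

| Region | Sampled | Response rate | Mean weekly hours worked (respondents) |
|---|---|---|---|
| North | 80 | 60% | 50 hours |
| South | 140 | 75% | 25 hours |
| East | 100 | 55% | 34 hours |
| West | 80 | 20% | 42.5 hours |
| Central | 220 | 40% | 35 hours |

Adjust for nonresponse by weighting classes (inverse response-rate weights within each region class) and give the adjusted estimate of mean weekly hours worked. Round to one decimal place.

With weight = n_sampled/n_responded per class, the weighted class total is n_sampled:
  North: 80 × 50 = 4000
  South: 140 × 25 = 3500
  East: 100 × 34 = 3400
  West: 80 × 42.5 = 3400
  Central: 220 × 35 = 7700
Adjusted estimate = 22,000 / 620 = 35.4839 → 35.5.

35.5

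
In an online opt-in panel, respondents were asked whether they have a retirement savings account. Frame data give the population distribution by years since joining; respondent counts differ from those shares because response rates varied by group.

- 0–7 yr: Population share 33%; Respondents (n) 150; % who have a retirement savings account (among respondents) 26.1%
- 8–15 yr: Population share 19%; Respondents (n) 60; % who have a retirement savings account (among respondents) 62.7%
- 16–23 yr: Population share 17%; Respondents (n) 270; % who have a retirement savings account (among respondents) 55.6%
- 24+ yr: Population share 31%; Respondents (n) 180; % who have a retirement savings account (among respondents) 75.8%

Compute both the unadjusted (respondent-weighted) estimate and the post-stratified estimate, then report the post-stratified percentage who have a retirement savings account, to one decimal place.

53.5%

Unadjusted (pooled respondent) estimate weights by respondent counts:
  (150/660)×26.1 + (60/660)×62.7 + (270/660)×55.6 + (180/660)×75.8 = 55.05%
Reweighting by population years since joining shares:
  0.33×26.1 + 0.19×62.7 + 0.17×55.6 + 0.31×75.8 = 53.476%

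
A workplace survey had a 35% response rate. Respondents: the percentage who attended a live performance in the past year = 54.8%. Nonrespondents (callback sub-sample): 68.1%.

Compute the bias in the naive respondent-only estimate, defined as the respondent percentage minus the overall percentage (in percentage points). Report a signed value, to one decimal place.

Nonresponse fraction = 1 − 0.35 = 0.65.
Bias = (nonresponse fraction) × (respondent percentage − nonrespondent percentage)
     = 0.65 × (54.8 − 68.1) = 0.65 × -13.3 = -8.645.

-8.6 percentage points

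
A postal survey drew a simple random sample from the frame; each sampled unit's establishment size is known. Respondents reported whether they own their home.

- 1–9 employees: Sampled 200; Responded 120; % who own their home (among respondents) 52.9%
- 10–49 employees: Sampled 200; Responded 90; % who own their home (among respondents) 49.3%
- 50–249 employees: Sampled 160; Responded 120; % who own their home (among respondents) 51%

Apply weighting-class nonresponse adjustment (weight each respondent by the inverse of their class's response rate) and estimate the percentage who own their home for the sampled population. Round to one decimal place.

51.1%

Class response rates: 1–9 employees 120/200 = 60%, 10–49 employees 90/200 = 45%, 50–249 employees 120/160 = 75%.
With weight = n_sampled/n_responded per class, the weighted class total is n_sampled:
  1–9 employees: 200 × 52.9 = 10,580
  10–49 employees: 200 × 49.3 = 9860
  50–249 employees: 160 × 51 = 8160
Adjusted estimate = 28,600 / 560 = 51.0714 → 51.1%.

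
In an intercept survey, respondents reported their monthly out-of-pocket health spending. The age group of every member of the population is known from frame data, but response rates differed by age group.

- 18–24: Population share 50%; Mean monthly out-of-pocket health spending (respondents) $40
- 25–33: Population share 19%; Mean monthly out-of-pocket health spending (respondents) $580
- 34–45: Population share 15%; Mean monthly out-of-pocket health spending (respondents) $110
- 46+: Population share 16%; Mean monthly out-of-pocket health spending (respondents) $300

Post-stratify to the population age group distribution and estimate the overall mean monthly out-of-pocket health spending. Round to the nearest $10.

Reweight to the known age group distribution:
  18–24: 0.5 × 40 = 20
  25–33: 0.19 × 580 = 110.2
  34–45: 0.15 × 110 = 16.5
  46+: 0.16 × 300 = 48
Post-stratified estimate = 194.7 → $190.

$190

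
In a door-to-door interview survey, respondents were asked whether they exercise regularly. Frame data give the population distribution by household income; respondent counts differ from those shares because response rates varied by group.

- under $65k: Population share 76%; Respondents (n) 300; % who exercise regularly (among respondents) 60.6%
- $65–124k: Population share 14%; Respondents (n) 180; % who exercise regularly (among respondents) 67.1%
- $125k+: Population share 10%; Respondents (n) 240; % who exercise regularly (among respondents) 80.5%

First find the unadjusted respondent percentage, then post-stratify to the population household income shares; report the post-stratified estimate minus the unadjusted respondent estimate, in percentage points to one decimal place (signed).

Unadjusted (pooled respondent) estimate weights by respondent counts:
  (300/720)×60.6 + (180/720)×67.1 + (240/720)×80.5 = 68.8583%
Reweighting by population household income shares:
  0.76×60.6 + 0.14×67.1 + 0.1×80.5 = 63.5%
Difference = 63.5 − 68.8583 = -5.3583 pp.

-5.4 percentage points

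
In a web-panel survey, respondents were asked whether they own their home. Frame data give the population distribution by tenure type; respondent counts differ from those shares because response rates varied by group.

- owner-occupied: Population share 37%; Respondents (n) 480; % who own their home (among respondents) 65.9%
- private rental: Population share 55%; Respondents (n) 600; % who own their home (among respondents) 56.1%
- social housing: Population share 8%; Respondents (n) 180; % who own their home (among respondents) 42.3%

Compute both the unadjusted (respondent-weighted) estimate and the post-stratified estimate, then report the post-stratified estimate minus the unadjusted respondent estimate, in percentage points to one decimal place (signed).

Unadjusted (pooled respondent) estimate weights by respondent counts:
  (480/1260)×65.9 + (600/1260)×56.1 + (180/1260)×42.3 = 57.8619%
Reweighting by population tenure type shares:
  0.37×65.9 + 0.55×56.1 + 0.08×42.3 = 58.622%
Difference = 58.622 − 57.8619 = 0.7601 pp.

+0.8 percentage points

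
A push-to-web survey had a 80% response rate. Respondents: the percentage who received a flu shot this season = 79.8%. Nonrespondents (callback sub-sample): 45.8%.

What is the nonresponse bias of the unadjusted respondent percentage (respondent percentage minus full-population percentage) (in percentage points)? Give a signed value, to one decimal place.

Nonresponse fraction = 1 − 0.8 = 0.2.
Bias = (nonresponse fraction) × (respondent percentage − nonrespondent percentage)
     = 0.2 × (79.8 − 45.8) = 0.2 × 34 = 6.8.

+6.8 percentage points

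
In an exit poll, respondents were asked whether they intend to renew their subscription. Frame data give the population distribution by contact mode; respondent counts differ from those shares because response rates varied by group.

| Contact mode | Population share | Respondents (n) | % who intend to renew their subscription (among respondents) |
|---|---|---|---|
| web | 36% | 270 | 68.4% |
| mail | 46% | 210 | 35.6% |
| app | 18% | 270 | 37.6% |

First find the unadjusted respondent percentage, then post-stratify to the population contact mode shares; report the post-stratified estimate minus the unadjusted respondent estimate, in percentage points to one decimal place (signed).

Naive respondent-only estimate (weights = respondent counts):
  (270/750)×68.4 + (210/750)×35.6 + (270/750)×37.6 = 48.128%
Reweighting by population contact mode shares:
  0.36×68.4 + 0.46×35.6 + 0.18×37.6 = 47.768%
Difference = 47.768 − 48.128 = -0.36 pp.

-0.4 percentage points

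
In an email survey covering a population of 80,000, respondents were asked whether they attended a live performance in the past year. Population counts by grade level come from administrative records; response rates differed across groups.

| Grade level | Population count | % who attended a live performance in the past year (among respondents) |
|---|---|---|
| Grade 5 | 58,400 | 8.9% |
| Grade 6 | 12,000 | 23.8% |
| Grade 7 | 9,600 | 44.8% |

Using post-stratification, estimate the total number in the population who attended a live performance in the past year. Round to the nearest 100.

12,400

Apply each group's respondent rate to its population count:
  Grade 5: 58,400 × 8.9% = 5197.6
  Grade 6: 12,000 × 23.8% = 2856
  Grade 7: 9,600 × 44.8% = 4300.8
Estimated total = 12354.4 → 12,400.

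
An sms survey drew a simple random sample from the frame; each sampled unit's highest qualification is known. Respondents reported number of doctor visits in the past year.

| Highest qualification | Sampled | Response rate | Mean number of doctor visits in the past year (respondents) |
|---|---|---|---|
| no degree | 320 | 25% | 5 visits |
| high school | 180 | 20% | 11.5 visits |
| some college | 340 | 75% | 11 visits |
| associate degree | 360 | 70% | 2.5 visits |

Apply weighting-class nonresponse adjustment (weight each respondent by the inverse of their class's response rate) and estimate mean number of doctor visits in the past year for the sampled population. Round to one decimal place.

6.9

With weight = n_sampled/n_responded per class, the weighted class total is n_sampled:
  no degree: 320 × 5 = 1600
  high school: 180 × 11.5 = 2070
  some college: 340 × 11 = 3740
  associate degree: 360 × 2.5 = 900
Adjusted estimate = 8310 / 1,200 = 6.925 → 6.9.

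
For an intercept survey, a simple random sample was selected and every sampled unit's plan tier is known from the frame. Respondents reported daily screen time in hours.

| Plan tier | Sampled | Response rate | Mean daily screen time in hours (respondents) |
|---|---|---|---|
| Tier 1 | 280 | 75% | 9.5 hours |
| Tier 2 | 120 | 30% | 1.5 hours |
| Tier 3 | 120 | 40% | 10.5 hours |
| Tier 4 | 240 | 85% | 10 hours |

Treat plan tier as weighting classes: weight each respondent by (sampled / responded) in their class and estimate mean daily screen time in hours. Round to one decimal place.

With weight = n_sampled/n_responded per class, the weighted class total is n_sampled:
  Tier 1: 280 × 9.5 = 2660
  Tier 2: 120 × 1.5 = 180
  Tier 3: 120 × 10.5 = 1260
  Tier 4: 240 × 10 = 2400
Adjusted estimate = 6500 / 760 = 8.55263 → 8.6.

8.6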